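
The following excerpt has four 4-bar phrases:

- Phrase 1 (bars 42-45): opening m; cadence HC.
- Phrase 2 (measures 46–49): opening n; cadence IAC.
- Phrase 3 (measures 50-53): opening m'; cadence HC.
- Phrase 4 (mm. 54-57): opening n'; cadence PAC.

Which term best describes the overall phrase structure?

Four phrases in two halves: the first half (mm. 42-49) ends with an imperfect authentic cadence, the second (mm. 50–57) with a perfect authentic cadence — a large antecedent–consequent pair, i.e. a double period.
Phrase 3 begins with the same material as phrase 1, making it parallel.

parallel double period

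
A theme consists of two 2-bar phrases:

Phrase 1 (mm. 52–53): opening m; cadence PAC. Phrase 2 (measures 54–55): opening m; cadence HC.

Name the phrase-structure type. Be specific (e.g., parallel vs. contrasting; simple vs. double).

phrase group

The second phrase closes with a half cadence, which is not stronger than the first phrase's perfect authentic cadence; without a weak→strong cadential pair there is no antecedent–consequent relationship, so this is a phrase group rather than a period.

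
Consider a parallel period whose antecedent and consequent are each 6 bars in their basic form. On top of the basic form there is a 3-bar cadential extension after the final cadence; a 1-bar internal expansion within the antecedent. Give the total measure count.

16 measures

Basic parallel period: 6 + 6 = 12 bars.
12 (basic form) + 3 (cadential extension) + 1 (internal expansion) = 16.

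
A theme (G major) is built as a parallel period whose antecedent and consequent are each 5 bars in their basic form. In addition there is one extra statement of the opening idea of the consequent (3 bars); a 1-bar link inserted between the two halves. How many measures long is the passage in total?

14 measures

Basic parallel period: 5 + 5 = 10 bars.
10 (basic form) + 3 (extra statement) + 1 (link) = 14.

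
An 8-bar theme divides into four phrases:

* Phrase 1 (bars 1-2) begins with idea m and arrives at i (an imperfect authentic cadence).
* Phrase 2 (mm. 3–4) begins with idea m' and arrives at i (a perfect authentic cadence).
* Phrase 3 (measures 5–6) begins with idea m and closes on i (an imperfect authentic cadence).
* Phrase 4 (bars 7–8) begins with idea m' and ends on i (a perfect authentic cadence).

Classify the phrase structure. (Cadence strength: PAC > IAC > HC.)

repeated period

The cadence pattern IAC–PAC–IAC–PAC is weak–strong twice, and phrases 3–4 restate phrases 1–2: a period heard twice, not a double period (which would end weakly at phrase 2).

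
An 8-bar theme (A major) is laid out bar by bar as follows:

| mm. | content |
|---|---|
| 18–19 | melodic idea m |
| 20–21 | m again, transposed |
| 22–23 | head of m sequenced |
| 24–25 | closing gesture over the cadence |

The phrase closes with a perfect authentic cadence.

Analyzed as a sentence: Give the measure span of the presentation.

measures 18–21

The presentation of a sentence is the basic idea (measures 18-19) plus its repetition (measures 20–21); the presentation is therefore measures 18–21.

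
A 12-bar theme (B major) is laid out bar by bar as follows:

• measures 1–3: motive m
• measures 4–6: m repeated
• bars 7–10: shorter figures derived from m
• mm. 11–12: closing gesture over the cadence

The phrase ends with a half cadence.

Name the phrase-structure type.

sentence

Basic idea (bars 1–3) + its repetition (mm. 4–6) form the presentation; fragmentation and cadence (mm. 7-12) form the continuation — the 12-bar whole is a sentence.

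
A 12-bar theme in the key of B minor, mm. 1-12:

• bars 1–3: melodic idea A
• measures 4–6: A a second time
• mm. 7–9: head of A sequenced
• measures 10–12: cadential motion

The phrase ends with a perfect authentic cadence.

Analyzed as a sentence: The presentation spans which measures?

measures 1–6

The presentation of a sentence is the basic idea (bars 1–3) plus its repetition (mm. 4–6); the presentation is therefore mm. 1–6.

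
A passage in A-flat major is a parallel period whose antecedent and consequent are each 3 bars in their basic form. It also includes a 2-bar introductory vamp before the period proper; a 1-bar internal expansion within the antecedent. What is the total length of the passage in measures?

9 measures

Basic parallel period: 3 + 3 = 6 bars.
6 (basic form) + 2 (introduction) + 1 (internal expansion) = 9.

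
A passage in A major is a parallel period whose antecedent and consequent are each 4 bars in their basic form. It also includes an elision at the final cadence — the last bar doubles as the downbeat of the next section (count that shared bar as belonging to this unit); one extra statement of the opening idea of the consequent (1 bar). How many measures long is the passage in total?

Basic parallel period: 4 + 4 = 8 bars.
8 (basic form) + 1 (extra statement) = 9.
The elision shares a bar with the next section but does not change this unit's count.

9 measures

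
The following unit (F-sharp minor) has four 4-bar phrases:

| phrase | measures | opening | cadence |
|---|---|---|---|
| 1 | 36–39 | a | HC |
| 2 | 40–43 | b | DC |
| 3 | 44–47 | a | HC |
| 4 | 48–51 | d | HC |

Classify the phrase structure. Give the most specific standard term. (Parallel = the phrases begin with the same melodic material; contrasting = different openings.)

phrase group

Phrase 4 ends with a half cadence, no stronger than phrase 2's deceptive cadence, so the four phrases do not form a double period; nor do phrases 3–4 duplicate 1–2, so it is not a repeated period. With no phrase reaching a conclusive cadence, the passage is a phrase group.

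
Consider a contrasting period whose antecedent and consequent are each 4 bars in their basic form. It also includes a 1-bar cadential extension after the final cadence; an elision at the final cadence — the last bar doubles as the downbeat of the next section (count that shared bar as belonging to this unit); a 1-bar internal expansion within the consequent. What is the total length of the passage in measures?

Basic contrasting period: 4 + 4 = 8 bars.
8 (basic form) + 1 (cadential extension) + 1 (internal expansion) = 10.
The elision shares a bar with the next section but does not change this unit's count.

10 measures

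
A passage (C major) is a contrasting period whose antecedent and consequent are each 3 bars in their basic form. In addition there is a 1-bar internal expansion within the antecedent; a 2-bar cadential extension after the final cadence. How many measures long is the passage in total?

9 measures

Basic contrasting period: 3 + 3 = 6 bars.
6 (basic form) + 1 (internal expansion) + 2 (cadential extension) = 9.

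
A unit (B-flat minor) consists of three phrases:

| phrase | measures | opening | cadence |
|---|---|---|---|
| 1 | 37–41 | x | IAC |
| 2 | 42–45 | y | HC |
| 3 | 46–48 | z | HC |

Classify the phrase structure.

phrase group

The final phrase closes with a half cadence, which is not stronger than the preceding half cadence; the 3 phrases lack an overall antecedent–consequent design and so form a phrase group.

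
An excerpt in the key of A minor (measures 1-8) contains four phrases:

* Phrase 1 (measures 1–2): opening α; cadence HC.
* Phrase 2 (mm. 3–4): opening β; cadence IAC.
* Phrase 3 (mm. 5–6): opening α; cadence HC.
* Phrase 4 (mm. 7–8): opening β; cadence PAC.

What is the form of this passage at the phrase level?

parallel double period

Four phrases in two halves: the first half (mm. 1–4) ends with an imperfect authentic cadence, the second (measures 5–8) with a perfect authentic cadence — a large antecedent–consequent pair, i.e. a double period.
Phrase 3 begins with the same material as phrase 1, making it parallel.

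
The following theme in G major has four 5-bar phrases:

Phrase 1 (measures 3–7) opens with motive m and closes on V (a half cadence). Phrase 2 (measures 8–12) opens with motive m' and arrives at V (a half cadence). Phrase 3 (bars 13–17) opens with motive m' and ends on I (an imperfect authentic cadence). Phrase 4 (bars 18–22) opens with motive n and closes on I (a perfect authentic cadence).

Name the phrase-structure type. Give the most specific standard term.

Four phrases in two halves: the first half (measures 3–12) ends with a half cadence, the second (bars 13-22) with a perfect authentic cadence — a large antecedent–consequent pair, i.e. a double period.
Phrase 3 begins with the same material as phrase 1, making it parallel.

parallel double period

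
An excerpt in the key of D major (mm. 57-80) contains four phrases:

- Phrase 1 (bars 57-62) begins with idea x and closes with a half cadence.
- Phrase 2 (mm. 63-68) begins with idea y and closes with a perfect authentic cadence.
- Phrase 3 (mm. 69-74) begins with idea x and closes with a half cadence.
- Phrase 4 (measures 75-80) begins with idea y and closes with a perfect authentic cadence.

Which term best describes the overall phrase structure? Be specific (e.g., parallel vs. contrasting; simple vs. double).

The cadence pattern HC–PAC–HC–PAC is weak–strong twice, and phrases 3–4 restate phrases 1–2: a period heard twice, not a double period (which would end weakly at phrase 2).

repeated period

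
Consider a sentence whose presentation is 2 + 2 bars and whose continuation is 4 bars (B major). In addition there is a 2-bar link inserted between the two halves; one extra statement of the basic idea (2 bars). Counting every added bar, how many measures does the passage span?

Basic sentence: 2 + 2 + 4 = 8 bars.
8 (basic form) + 2 (link) + 2 (extra statement) = 12.

12 measures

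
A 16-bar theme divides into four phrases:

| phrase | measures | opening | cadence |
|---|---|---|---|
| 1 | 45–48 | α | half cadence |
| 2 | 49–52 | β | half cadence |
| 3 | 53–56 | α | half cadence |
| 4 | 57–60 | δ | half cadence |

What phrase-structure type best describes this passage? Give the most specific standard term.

Phrase 4 ends with a half cadence, no stronger than phrase 2's half cadence, so the four phrases do not form a double period; nor do phrases 3–4 duplicate 1–2, so it is not a repeated period. With no phrase reaching a conclusive cadence, the passage is a phrase group.

phrase group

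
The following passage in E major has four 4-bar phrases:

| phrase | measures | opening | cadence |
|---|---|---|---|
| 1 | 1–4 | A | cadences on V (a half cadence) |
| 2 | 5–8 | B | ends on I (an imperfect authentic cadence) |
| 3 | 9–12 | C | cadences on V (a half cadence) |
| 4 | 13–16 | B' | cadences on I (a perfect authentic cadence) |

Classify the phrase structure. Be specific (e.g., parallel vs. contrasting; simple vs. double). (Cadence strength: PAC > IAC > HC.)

Four phrases in two halves: the first half (mm. 1-8) ends with an imperfect authentic cadence, the second (mm. 9–16) with a perfect authentic cadence — a large antecedent–consequent pair, i.e. a double period.
Phrase 3 begins with different material from phrase 1, making it contrasting.

contrasting double period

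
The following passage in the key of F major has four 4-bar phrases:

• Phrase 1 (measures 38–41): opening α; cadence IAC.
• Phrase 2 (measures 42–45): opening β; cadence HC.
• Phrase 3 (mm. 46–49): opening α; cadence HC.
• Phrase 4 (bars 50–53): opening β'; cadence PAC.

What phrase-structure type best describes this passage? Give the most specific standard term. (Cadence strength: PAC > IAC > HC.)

Four phrases in two halves: the first half (bars 38–45) ends with a half cadence, the second (bars 46–53) with a perfect authentic cadence — a large antecedent–consequent pair, i.e. a double period.
Phrase 3 begins with the same material as phrase 1, making it parallel.

parallel double period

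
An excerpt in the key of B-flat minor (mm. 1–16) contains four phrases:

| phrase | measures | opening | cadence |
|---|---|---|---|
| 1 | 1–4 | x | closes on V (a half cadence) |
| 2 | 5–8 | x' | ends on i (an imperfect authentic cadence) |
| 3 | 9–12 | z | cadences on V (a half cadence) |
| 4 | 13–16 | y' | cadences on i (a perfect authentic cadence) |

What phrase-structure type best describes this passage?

contrasting double period

Four phrases in two halves: the first half (mm. 1-8) ends with an imperfect authentic cadence, the second (mm. 9–16) with a perfect authentic cadence — a large antecedent–consequent pair, i.e. a double period.
Phrase 3 begins with different material from phrase 1, making it contrasting.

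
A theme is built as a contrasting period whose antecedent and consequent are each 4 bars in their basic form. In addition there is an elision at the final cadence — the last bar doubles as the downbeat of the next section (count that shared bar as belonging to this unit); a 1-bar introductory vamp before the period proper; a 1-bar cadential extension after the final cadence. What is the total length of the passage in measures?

10 measures

Basic contrasting period: 4 + 4 = 8 bars.
8 (basic form) + 1 (introduction) + 1 (cadential extension) = 10.
The elision shares a bar with the next section but does not change this unit's count.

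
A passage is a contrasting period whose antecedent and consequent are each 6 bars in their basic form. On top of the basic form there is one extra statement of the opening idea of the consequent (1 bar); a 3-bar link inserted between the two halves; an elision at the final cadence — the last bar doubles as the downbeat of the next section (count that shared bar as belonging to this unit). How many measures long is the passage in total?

16 measures

Basic contrasting period: 6 + 6 = 12 bars.
12 (basic form) + 1 (extra statement) + 3 (link) = 16.
The elision shares a bar with the next section but does not change this unit's count.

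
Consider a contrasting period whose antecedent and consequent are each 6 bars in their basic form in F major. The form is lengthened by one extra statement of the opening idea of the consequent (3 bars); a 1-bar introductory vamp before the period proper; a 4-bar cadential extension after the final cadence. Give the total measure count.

20 measures

Basic contrasting period: 6 + 6 = 12 bars.
12 (basic form) + 3 (extra statement) + 1 (introduction) + 4 (cadential extension) = 20.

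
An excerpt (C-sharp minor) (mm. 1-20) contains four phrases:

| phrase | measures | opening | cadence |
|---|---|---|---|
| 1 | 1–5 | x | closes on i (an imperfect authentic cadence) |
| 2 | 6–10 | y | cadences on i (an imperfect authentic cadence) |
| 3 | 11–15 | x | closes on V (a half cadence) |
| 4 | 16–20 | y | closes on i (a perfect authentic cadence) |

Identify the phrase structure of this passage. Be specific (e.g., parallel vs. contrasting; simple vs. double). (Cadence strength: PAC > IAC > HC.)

Four phrases in two halves: the first half (mm. 1-10) ends with an imperfect authentic cadence, the second (mm. 11-20) with a perfect authentic cadence — a large antecedent–consequent pair, i.e. a double period.
Phrase 3 begins with the same material as phrase 1, making it parallel.

parallel double period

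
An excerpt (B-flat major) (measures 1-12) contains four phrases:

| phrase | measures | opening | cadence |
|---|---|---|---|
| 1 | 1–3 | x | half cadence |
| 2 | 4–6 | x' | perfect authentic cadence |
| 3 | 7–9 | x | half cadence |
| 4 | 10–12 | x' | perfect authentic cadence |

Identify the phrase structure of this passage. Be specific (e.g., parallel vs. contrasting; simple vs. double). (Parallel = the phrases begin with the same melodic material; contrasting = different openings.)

repeated period

The cadence pattern HC–PAC–HC–PAC is weak–strong twice, and phrases 3–4 restate phrases 1–2: a period heard twice, not a double period (which would end weakly at phrase 2).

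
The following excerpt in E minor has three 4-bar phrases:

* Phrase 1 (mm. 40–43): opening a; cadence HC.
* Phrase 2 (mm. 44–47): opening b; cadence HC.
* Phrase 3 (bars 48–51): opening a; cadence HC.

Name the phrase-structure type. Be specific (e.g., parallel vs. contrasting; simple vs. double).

The final phrase closes with a half cadence, which is not stronger than the preceding half cadence; the 3 phrases lack an overall antecedent–consequent design and so form a phrase group.

phrase group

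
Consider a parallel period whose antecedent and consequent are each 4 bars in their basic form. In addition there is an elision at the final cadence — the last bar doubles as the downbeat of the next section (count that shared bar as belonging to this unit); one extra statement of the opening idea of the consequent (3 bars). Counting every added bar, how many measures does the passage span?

Basic parallel period: 4 + 4 = 8 bars.
8 (basic form) + 3 (extra statement) = 11.
The elision shares a bar with the next section but does not change this unit's count.

11 measures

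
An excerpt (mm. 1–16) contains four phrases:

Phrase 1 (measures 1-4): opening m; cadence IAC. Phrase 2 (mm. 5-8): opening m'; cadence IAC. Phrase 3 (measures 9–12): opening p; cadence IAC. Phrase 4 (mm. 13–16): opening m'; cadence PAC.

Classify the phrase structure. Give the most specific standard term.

contrasting double period

Four phrases in two halves: the first half (mm. 1-8) ends with an imperfect authentic cadence, the second (mm. 9-16) with a perfect authentic cadence — a large antecedent–consequent pair, i.e. a double period.
Phrase 3 begins with different material from phrase 1, making it contrasting.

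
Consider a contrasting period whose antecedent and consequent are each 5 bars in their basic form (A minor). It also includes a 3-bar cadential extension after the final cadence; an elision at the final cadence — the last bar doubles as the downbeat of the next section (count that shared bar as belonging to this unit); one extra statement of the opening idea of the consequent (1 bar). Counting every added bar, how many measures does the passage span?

Basic contrasting period: 5 + 5 = 10 bars.
10 (basic form) + 3 (cadential extension) + 1 (extra statement) = 14.
The elision shares a bar with the next section but does not change this unit's count.

14 measures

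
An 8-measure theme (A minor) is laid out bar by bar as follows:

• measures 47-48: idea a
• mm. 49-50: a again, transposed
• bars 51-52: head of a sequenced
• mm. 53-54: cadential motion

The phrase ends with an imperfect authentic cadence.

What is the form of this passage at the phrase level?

Basic idea (mm. 47–48) + its repetition (mm. 49–50) form the presentation; fragmentation and cadence (mm. 51–54) form the continuation — the 8-bar whole is a sentence.

sentence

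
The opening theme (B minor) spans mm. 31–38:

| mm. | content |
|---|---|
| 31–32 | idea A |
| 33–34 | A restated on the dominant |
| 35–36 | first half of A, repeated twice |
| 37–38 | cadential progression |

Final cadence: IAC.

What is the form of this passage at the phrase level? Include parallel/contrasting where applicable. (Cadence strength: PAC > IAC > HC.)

sentence

Basic idea (measures 31-32) + its repetition (mm. 33–34) form the presentation; fragmentation and cadence (mm. 35-38) form the continuation — the 8-bar whole is a sentence.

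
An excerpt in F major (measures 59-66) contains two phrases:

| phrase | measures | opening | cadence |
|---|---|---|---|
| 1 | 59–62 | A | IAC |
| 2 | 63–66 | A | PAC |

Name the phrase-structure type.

parallel period

Phrase 1 ends with an imperfect authentic cadence (weaker) and phrase 2 with a perfect authentic cadence (stronger): antecedent + consequent = a period.
The two phrases open with the same material (A / A), so the period is parallel.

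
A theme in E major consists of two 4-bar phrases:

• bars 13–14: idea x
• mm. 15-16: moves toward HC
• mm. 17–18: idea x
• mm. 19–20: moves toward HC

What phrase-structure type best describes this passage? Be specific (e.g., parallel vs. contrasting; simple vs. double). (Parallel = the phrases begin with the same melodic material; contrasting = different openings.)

repeated phrase

Both phrases have the same opening (x) and the same cadence (half cadence): the second is a restatement, not a consequent, so this is a repeated phrase rather than a period.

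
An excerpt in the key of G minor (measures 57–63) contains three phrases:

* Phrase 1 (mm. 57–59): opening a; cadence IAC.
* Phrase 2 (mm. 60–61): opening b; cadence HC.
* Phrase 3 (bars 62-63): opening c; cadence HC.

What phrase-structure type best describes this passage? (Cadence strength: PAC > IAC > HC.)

phrase group

The final phrase closes with a half cadence, which is not stronger than the preceding half cadence; the 3 phrases lack an overall antecedent–consequent design and so form a phrase group.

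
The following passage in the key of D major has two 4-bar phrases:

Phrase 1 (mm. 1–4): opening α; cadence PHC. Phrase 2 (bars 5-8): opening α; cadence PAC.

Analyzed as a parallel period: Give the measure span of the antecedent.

measures 1–4

The antecedent is the phrase ending with the weaker cadence (Phrygian half cadence, phrase 1) and the consequent the one ending more conclusively (perfect authentic cadence, phrase 2); the antecedent is mm. 1–4.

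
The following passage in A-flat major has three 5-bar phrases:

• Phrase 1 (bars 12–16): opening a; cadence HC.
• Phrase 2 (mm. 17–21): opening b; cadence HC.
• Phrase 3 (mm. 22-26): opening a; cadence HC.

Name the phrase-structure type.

The final phrase closes with a half cadence, which is not stronger than the preceding half cadence; the 3 phrases lack an overall antecedent–consequent design and so form a phrase group.

phrase group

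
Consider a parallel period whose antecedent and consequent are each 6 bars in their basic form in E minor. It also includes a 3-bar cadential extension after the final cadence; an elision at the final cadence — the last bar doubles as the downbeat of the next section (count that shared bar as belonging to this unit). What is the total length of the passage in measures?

15 measures

Basic parallel period: 6 + 6 = 12 bars.
12 (basic form) + 3 (cadential extension) = 15.
The elision shares a bar with the next section but does not change this unit's count.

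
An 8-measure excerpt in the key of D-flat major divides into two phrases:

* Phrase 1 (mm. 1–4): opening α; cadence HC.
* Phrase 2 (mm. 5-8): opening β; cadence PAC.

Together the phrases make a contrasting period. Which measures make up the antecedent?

The phrase ending with the weaker cadence (half cadence) is the antecedent; the one ending more conclusively (perfect authentic cadence) is the consequent. The antecedent is measures 1–4.

measures 1–4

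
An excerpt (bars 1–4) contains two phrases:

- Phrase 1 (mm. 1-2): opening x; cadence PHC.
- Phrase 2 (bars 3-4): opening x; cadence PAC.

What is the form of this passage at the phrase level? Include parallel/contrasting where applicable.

parallel period

Phrase 1 ends with a Phrygian half cadence (weaker) and phrase 2 with a perfect authentic cadence (stronger): antecedent + consequent = a period.
The two phrases open with the same material (x / x), so the period is parallel.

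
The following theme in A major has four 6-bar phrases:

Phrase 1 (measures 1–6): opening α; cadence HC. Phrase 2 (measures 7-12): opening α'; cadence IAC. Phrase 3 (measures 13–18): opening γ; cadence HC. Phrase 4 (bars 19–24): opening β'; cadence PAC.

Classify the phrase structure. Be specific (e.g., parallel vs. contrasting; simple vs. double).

contrasting double period

Four phrases in two halves: the first half (mm. 1–12) ends with an imperfect authentic cadence, the second (mm. 13–24) with a perfect authentic cadence — a large antecedent–consequent pair, i.e. a double period.
Phrase 3 begins with different material from phrase 1, making it contrasting.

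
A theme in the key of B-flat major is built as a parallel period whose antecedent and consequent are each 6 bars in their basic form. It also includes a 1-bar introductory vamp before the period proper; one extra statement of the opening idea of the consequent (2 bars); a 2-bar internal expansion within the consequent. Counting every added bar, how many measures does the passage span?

Basic parallel period: 6 + 6 = 12 bars.
12 (basic form) + 1 (introduction) + 2 (extra statement) + 2 (internal expansion) = 17.

17 measures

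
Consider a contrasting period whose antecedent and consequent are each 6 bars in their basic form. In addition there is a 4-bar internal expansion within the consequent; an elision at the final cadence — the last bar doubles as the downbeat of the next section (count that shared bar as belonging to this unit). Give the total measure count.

16 measures

Basic contrasting period: 6 + 6 = 12 bars.
12 (basic form) + 4 (internal expansion) = 16.
The elision shares a bar with the next section but does not change this unit's count.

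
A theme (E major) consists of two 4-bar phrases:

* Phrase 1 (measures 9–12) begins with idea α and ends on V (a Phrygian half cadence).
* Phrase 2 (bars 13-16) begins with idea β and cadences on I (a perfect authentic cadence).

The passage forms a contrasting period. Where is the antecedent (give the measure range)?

The antecedent is the phrase ending with the weaker cadence (Phrygian half cadence, phrase 1) and the consequent the one ending more conclusively (perfect authentic cadence, phrase 2); the antecedent is mm. 9-12.

measures 9–12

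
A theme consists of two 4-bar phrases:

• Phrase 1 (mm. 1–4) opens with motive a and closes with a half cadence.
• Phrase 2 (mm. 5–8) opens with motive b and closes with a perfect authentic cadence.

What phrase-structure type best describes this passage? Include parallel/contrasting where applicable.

Phrase 1 ends with a half cadence (weaker) and phrase 2 with a perfect authentic cadence (stronger): antecedent + consequent = a period.
The two phrases open with different material (a / b), so the period is contrasting.

contrasting period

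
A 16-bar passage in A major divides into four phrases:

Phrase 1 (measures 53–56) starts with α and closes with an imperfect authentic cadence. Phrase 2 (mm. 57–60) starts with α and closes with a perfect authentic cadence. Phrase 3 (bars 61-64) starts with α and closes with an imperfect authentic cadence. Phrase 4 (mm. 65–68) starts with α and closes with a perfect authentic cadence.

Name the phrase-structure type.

repeated period

The cadence pattern IAC–PAC–IAC–PAC is weak–strong twice, and phrases 3–4 restate phrases 1–2: a period heard twice, not a double period (which would end weakly at phrase 2).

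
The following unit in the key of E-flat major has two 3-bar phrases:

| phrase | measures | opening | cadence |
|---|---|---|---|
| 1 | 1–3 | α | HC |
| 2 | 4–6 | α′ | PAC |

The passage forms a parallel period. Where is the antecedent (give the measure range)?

The antecedent is the phrase ending with the weaker cadence (half cadence, phrase 1) and the consequent the one ending more conclusively (perfect authentic cadence, phrase 2); the antecedent is bars 1–3.

measures 1–3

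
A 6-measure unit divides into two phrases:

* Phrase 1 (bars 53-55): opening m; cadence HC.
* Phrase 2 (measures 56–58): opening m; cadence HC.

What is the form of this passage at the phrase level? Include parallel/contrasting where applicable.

Both phrases have the same opening (m) and the same cadence (half cadence): the second is a restatement, not a consequent, so this is a repeated phrase rather than a period.

repeated phrase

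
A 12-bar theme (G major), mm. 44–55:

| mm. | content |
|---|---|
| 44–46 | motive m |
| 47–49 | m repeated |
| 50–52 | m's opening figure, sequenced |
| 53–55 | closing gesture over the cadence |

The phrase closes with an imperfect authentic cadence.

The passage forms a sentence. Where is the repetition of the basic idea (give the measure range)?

The presentation of a sentence is the basic idea (bars 44–46) plus its repetition (bars 47–49); the repetition of the basic idea is therefore measures 47–49.

measures 47–49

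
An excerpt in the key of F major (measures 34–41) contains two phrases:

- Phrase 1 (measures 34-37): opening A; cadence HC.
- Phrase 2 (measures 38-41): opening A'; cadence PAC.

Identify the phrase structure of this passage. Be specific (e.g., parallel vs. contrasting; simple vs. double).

Phrase 1 ends with a half cadence (weaker) and phrase 2 with a perfect authentic cadence (stronger): antecedent + consequent = a period.
The two phrases open with the same material (A / A'), so the period is parallel.

parallel period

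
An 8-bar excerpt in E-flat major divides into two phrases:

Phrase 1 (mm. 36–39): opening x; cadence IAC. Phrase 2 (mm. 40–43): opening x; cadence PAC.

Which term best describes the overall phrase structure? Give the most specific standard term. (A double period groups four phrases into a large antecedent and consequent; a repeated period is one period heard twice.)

parallel period

Phrase 1 ends with an imperfect authentic cadence (weaker) and phrase 2 with a perfect authentic cadence (stronger): antecedent + consequent = a period.
The two phrases open with the same material (x / x), so the period is parallel.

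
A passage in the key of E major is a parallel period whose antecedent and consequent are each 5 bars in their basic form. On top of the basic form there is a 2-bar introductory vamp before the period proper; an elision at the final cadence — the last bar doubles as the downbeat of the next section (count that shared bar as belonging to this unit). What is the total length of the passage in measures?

Basic parallel period: 5 + 5 = 10 bars.
10 (basic form) + 2 (introduction) = 12.
The elision shares a bar with the next section but does not change this unit's count.

12 measures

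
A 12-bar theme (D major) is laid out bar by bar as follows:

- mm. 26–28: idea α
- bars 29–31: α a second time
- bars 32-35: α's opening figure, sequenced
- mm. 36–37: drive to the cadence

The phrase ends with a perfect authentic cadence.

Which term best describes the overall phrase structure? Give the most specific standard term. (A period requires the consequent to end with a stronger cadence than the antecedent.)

sentence

Basic idea (mm. 26-28) + its repetition (measures 29-31) form the presentation; fragmentation and cadence (bars 32-37) form the continuation — the 12-bar whole is a sentence.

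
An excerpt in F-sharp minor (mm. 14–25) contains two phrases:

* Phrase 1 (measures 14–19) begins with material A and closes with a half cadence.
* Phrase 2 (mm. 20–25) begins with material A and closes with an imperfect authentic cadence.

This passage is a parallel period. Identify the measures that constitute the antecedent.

The antecedent is the phrase ending with the weaker cadence (half cadence, phrase 1) and the consequent the one ending more conclusively (imperfect authentic cadence, phrase 2); the antecedent is mm. 14-19.

measures 14–19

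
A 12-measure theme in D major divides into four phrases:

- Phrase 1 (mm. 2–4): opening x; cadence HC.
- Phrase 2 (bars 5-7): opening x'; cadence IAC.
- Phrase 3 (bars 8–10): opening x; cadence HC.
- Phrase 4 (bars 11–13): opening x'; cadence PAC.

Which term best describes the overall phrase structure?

parallel double period

Four phrases in two halves: the first half (mm. 2–7) ends with an imperfect authentic cadence, the second (mm. 8–13) with a perfect authentic cadence — a large antecedent–consequent pair, i.e. a double period.
Phrase 3 begins with the same material as phrase 1, making it parallel.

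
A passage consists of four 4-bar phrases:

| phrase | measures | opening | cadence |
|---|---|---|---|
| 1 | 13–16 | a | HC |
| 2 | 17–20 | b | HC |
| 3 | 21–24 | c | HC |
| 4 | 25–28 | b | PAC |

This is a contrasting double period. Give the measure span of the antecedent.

In a double period the first pair of phrases (ending half cadence) is the large antecedent and the second pair (ending perfect authentic cadence) is the large consequent; the antecedent is measures 13–20.

measures 13–20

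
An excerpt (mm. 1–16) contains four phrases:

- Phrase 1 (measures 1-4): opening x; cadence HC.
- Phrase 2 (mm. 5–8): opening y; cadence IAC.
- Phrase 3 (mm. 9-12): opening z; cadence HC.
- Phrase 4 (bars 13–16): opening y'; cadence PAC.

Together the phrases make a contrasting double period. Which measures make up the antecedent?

In a double period the first pair of phrases (ending imperfect authentic cadence) is the large antecedent and the second pair (ending perfect authentic cadence) is the large consequent; the antecedent is measures 1–8.

measures 1–8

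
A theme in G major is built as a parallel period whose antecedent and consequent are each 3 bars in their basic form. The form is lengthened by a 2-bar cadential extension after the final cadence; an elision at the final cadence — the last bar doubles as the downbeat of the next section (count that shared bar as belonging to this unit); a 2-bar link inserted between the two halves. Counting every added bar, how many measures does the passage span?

10 measures

Basic parallel period: 3 + 3 = 6 bars.
6 (basic form) + 2 (cadential extension) + 2 (link) = 10.
The elision shares a bar with the next section but does not change this unit's count.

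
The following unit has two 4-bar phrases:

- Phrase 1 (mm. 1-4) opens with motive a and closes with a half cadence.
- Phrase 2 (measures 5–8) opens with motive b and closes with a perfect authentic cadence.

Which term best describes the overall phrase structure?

contrasting period

Phrase 1 ends with a half cadence (weaker) and phrase 2 with a perfect authentic cadence (stronger): antecedent + consequent = a period.
The two phrases open with different material (a / b), so the period is contrasting.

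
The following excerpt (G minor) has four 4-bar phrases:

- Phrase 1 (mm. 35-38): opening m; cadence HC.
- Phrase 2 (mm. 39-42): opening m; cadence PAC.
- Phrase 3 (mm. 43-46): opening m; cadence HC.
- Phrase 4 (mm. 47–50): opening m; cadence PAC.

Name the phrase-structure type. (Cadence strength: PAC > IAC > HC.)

repeated period

The cadence pattern HC–PAC–HC–PAC is weak–strong twice, and phrases 3–4 restate phrases 1–2: a period heard twice, not a double period (which would end weakly at phrase 2).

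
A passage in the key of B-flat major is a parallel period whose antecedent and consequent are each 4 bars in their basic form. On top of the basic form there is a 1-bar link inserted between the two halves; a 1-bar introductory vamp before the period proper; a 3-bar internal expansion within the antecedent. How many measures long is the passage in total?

13 measures

Basic parallel period: 4 + 4 = 8 bars.
8 (basic form) + 1 (link) + 1 (introduction) + 3 (internal expansion) = 13.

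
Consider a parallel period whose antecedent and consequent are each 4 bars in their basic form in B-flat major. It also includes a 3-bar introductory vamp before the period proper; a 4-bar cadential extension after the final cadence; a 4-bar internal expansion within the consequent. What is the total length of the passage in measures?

19 measures

Basic parallel period: 4 + 4 = 8 bars.
8 (basic form) + 3 (introduction) + 4 (cadential extension) + 4 (internal expansion) = 19.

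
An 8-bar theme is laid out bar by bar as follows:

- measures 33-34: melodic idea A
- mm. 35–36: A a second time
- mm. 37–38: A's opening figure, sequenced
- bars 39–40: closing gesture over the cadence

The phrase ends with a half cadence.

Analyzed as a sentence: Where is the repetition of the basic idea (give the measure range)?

measures 35–36

The presentation of a sentence is the basic idea (bars 33–34) plus its repetition (mm. 35-36); the repetition of the basic idea is therefore mm. 35-36.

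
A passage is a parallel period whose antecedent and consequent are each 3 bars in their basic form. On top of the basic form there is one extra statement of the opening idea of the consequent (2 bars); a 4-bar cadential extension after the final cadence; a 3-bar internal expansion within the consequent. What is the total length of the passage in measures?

Basic parallel period: 3 + 3 = 6 bars.
6 (basic form) + 2 (extra statement) + 4 (cadential extension) + 3 (internal expansion) = 15.

15 measures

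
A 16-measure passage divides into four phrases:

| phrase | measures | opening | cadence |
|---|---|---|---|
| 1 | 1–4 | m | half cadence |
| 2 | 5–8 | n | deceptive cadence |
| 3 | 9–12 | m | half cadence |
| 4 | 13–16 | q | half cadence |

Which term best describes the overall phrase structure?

phrase group

Phrase 4 ends with a half cadence, no stronger than phrase 2's deceptive cadence, so the four phrases do not form a double period; nor do phrases 3–4 duplicate 1–2, so it is not a repeated period. With no phrase reaching a conclusive cadence, the passage is a phrase group.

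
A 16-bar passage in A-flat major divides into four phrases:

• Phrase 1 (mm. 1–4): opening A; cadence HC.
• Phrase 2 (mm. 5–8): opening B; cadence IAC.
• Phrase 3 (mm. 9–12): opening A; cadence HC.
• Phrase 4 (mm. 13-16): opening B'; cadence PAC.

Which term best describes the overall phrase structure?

Four phrases in two halves: the first half (bars 1–8) ends with an imperfect authentic cadence, the second (measures 9-16) with a perfect authentic cadence — a large antecedent–consequent pair, i.e. a double period.
Phrase 3 begins with the same material as phrase 1, making it parallel.

parallel double period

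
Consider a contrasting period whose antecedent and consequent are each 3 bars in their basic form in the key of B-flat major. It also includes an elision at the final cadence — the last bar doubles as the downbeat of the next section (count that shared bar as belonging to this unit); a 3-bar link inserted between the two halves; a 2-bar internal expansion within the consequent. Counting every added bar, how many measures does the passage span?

11 measures

Basic contrasting period: 3 + 3 = 6 bars.
6 (basic form) + 3 (link) + 2 (internal expansion) = 11.
The elision shares a bar with the next section but does not change this unit's count.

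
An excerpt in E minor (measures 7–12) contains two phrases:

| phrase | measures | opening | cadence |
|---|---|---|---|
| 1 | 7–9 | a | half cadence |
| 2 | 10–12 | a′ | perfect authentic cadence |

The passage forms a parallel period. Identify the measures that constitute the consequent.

measures 10–12

The antecedent is the phrase ending with the weaker cadence (half cadence, phrase 1) and the consequent the one ending more conclusively (perfect authentic cadence, phrase 2); the consequent is mm. 10–12.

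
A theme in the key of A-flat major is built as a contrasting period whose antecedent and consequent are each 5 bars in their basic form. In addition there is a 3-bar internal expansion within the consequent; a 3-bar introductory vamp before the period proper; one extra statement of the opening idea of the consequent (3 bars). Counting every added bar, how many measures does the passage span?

19 measures

Basic contrasting period: 5 + 5 = 10 bars.
10 (basic form) + 3 (internal expansion) + 3 (introduction) + 3 (extra statement) = 19.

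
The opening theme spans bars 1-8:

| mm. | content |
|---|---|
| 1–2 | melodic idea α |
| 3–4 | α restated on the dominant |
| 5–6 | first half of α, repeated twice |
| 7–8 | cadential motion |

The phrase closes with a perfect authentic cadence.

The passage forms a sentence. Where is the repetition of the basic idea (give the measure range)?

measures 3–4

The presentation of a sentence is the basic idea (mm. 1-2) plus its repetition (measures 3–4); the repetition of the basic idea is therefore mm. 3-4.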